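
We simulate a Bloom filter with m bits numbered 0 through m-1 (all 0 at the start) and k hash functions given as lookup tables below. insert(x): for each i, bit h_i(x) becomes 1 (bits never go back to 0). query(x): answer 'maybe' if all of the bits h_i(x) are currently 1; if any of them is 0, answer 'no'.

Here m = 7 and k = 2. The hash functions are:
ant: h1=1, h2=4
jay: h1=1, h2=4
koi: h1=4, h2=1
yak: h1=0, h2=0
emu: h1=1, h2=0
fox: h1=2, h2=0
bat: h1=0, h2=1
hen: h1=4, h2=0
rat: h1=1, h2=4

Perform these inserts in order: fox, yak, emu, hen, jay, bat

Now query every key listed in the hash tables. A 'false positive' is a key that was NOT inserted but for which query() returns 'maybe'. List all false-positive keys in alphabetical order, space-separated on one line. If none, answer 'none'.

Answer: ant koi rat

Derivation:
Start: bits=0000000
After insert 'fox': sets bits 0 2 -> bits=1010000
After insert 'yak': sets bits 0 -> bits=1010000
After insert 'emu': sets bits 0 1 -> bits=1110000
After insert 'hen': sets bits 0 4 -> bits=1110100
After insert 'jay': sets bits 1 4 -> bits=1110100
After insert 'bat': sets bits 0 1 -> bits=1110100
Not inserted: ant koi rat — query each against bits=1110100:
query ant: checks bit1=1, bit4=1 (all 1) -> maybe => FALSE POSITIVE
query koi: checks bit1=1, bit4=1 (all 1) -> maybe => FALSE POSITIVE
query rat: checks bit1=1, bit4=1 (all 1) -> maybe => FALSE POSITIVE
False positives (alphabetical): ant koi rat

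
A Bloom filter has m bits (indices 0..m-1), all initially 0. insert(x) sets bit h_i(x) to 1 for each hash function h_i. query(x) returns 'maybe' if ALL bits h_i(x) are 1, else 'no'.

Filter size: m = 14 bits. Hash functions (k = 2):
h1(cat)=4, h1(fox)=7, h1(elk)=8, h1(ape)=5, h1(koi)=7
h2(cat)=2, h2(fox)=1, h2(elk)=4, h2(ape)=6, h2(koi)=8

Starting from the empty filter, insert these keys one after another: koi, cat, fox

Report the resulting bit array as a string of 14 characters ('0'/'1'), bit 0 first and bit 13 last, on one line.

Start: bits=00000000000000
After insert 'koi': sets bits 7 8 -> bits=00000001100000
After insert 'cat': sets bits 2 4 -> bits=00101001100000
After insert 'fox': sets bits 1 7 -> bits=01101001100000

Answer: 01101001100000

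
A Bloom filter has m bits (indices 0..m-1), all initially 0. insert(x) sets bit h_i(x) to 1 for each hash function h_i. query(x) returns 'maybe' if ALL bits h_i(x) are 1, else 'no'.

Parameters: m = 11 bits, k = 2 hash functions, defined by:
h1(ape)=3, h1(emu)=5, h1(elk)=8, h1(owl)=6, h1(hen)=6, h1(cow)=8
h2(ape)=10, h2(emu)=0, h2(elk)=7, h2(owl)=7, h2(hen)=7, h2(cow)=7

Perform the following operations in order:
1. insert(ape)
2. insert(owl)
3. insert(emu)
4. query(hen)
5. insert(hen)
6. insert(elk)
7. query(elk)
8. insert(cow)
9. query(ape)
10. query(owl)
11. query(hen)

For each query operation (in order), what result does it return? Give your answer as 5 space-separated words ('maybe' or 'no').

Start: bits=00000000000
Op 1: insert ape -> sets bits 3 10 -> bits=00010000001
Op 2: insert owl -> sets bits 6 7 -> bits=00010011001
Op 3: insert emu -> sets bits 0 5 -> bits=10010111001
Op 4: query hen -> checks bit6=1, bit7=1 (all 1) -> maybe
Op 5: insert hen -> sets bits 6 7 -> bits=10010111001
Op 6: insert elk -> sets bits 7 8 -> bits=10010111101
Op 7: query elk -> checks bit7=1, bit8=1 (all 1) -> maybe
Op 8: insert cow -> sets bits 7 8 -> bits=10010111101
Op 9: query ape -> checks bit3=1, bit10=1 (all 1) -> maybe
Op 10: query owl -> checks bit6=1, bit7=1 (all 1) -> maybe
Op 11: query hen -> checks bit6=1, bit7=1 (all 1) -> maybe
Query results in order: maybe maybe maybe maybe maybe

Answer: maybe maybe maybe maybe maybe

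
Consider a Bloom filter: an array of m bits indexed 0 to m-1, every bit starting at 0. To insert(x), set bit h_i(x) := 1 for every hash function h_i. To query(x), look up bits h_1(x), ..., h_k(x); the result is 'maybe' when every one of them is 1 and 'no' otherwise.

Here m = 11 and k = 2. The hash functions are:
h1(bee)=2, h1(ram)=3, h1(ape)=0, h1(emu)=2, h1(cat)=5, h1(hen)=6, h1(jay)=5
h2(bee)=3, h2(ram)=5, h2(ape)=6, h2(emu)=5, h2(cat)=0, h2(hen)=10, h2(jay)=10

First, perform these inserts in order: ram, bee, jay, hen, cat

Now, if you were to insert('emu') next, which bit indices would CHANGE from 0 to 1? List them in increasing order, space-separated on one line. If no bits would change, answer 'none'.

Answer: none

Derivation:
Start: bits=00000000000
After insert 'ram': sets bits 3 5 -> bits=00010100000
After insert 'bee': sets bits 2 3 -> bits=00110100000
After insert 'jay': sets bits 5 10 -> bits=00110100001
After insert 'hen': sets bits 6 10 -> bits=00110110001
After insert 'cat': sets bits 0 5 -> bits=10110110001
insert 'emu' would touch bits 2 5; currently bit2=1, bit5=1
Bits that are 0 among those (would change 0->1): none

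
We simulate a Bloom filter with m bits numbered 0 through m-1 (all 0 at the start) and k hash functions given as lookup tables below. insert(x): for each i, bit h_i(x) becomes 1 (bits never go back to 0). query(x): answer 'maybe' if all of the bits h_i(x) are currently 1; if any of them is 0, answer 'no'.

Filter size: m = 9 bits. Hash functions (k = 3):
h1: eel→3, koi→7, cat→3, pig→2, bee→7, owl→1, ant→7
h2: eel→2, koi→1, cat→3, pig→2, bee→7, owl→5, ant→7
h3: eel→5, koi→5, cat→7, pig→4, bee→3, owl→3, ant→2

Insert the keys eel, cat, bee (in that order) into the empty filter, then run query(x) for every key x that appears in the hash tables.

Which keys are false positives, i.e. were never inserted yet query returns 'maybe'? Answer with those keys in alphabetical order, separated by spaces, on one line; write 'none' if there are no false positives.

Answer: ant

Derivation:
Start: bits=000000000
After insert 'eel': sets bits 2 3 5 -> bits=001101000
After insert 'cat': sets bits 3 7 -> bits=001101010
After insert 'bee': sets bits 3 7 -> bits=001101010
Not inserted: ant koi owl pig — query each against bits=001101010:
query ant: checks bit2=1, bit7=1 (all 1) -> maybe => FALSE POSITIVE
query koi: checks bit1=0, bit5=1, bit7=1 (has a 0) -> no => not a false positive
query owl: checks bit1=0, bit3=1, bit5=1 (has a 0) -> no => not a false positive
query pig: checks bit2=1, bit4=0 (has a 0) -> no => not a false positive
False positives (alphabetical): ant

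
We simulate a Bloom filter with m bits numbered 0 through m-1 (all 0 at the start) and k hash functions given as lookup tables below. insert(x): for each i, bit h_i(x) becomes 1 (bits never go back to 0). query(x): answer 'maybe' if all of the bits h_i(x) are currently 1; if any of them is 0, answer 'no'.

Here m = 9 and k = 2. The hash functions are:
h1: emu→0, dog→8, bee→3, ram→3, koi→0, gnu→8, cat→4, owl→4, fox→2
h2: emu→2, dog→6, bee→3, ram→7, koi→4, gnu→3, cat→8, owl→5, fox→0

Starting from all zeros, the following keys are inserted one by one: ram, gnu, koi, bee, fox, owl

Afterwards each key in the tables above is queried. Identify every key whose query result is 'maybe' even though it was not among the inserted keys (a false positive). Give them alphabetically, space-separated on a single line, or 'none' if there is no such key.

Start: bits=000000000
After insert 'ram': sets bits 3 7 -> bits=000100010
After insert 'gnu': sets bits 3 8 -> bits=000100011
After insert 'koi': sets bits 0 4 -> bits=100110011
After insert 'bee': sets bits 3 -> bits=100110011
After insert 'fox': sets bits 0 2 -> bits=101110011
After insert 'owl': sets bits 4 5 -> bits=101111011
Not inserted: cat dog emu — query each against bits=101111011:
query cat: checks bit4=1, bit8=1 (all 1) -> maybe => FALSE POSITIVE
query dog: checks bit6=0, bit8=1 (has a 0) -> no => not a false positive
query emu: checks bit0=1, bit2=1 (all 1) -> maybe => FALSE POSITIVE
False positives (alphabetical): cat emu

Answer: cat emu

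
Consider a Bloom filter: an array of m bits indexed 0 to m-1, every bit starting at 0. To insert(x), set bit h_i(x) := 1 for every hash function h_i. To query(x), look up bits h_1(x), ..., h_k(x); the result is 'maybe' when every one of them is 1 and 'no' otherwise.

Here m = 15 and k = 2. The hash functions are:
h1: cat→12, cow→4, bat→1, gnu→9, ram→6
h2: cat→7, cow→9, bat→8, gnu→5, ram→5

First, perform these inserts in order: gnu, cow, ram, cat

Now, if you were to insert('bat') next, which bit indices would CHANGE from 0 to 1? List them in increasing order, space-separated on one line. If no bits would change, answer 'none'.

Answer: 1 8

Derivation:
Start: bits=000000000000000
After insert 'gnu': sets bits 5 9 -> bits=000001000100000
After insert 'cow': sets bits 4 9 -> bits=000011000100000
After insert 'ram': sets bits 5 6 -> bits=000011100100000
After insert 'cat': sets bits 7 12 -> bits=000011110100100
insert 'bat' would touch bits 1 8; currently bit1=0, bit8=0
Bits that are 0 among those (would change 0->1): 1 8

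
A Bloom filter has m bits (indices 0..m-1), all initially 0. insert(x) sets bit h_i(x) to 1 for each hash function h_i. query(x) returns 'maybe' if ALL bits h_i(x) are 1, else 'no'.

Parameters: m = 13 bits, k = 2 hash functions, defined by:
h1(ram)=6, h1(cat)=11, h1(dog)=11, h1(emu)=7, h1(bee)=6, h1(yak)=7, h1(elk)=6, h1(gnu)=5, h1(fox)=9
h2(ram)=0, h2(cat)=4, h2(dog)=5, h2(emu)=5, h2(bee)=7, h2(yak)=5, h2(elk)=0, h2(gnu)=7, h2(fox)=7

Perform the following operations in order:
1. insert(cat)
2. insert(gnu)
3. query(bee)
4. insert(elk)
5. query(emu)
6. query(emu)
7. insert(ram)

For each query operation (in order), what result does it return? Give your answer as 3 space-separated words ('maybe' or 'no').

Start: bits=0000000000000
Op 1: insert cat -> sets bits 4 11 -> bits=0000100000010
Op 2: insert gnu -> sets bits 5 7 -> bits=0000110100010
Op 3: query bee -> checks bit6=0, bit7=1 (has a 0) -> no
Op 4: insert elk -> sets bits 0 6 -> bits=1000111100010
Op 5: query emu -> checks bit5=1, bit7=1 (all 1) -> maybe
Op 6: query emu -> checks bit5=1, bit7=1 (all 1) -> maybe
Op 7: insert ram -> sets bits 0 6 -> bits=1000111100010
Query results in order: no maybe maybe

Answer: no maybe maybe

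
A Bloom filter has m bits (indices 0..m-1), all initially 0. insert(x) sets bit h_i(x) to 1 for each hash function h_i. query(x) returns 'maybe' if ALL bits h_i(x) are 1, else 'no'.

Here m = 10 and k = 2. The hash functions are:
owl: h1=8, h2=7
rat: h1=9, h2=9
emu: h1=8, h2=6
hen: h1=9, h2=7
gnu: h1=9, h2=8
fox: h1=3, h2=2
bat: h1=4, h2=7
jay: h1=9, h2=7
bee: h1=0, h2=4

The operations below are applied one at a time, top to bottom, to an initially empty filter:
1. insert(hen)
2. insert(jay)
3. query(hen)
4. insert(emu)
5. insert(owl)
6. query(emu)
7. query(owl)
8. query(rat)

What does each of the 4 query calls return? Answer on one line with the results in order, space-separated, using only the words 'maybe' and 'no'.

Answer: maybe maybe maybe maybe

Derivation:
Start: bits=0000000000
Op 1: insert hen -> sets bits 7 9 -> bits=0000000101
Op 2: insert jay -> sets bits 7 9 -> bits=0000000101
Op 3: query hen -> checks bit7=1, bit9=1 (all 1) -> maybe
Op 4: insert emu -> sets bits 6 8 -> bits=0000001111
Op 5: insert owl -> sets bits 7 8 -> bits=0000001111
Op 6: query emu -> checks bit6=1, bit8=1 (all 1) -> maybe
Op 7: query owl -> checks bit7=1, bit8=1 (all 1) -> maybe
Op 8: query rat -> checks bit9=1 (all 1) -> maybe
Query results in order: maybe maybe maybe maybe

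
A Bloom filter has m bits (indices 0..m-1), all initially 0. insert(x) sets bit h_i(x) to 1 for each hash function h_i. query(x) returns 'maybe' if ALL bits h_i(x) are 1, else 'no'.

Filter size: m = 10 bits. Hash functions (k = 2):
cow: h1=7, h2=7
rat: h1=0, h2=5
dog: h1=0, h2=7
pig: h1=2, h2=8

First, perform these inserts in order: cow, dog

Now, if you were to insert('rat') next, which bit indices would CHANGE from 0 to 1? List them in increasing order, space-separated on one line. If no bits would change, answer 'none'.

Answer: 5

Derivation:
Start: bits=0000000000
After insert 'cow': sets bits 7 -> bits=0000000100
After insert 'dog': sets bits 0 7 -> bits=1000000100
insert 'rat' would touch bits 0 5; currently bit0=1, bit5=0
Bits that are 0 among those (would change 0->1): 5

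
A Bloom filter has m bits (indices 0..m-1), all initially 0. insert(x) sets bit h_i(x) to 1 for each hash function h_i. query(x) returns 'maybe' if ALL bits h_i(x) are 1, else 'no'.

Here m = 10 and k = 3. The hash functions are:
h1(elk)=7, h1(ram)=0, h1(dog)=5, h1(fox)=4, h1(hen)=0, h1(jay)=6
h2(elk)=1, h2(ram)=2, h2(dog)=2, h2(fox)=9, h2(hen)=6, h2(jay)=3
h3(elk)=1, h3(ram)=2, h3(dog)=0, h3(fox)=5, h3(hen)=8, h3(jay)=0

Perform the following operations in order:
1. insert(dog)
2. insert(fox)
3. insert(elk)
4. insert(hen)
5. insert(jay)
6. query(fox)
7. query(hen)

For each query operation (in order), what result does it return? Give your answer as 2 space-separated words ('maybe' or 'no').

Start: bits=0000000000
Op 1: insert dog -> sets bits 0 2 5 -> bits=1010010000
Op 2: insert fox -> sets bits 4 5 9 -> bits=1010110001
Op 3: insert elk -> sets bits 1 7 -> bits=1110110101
Op 4: insert hen -> sets bits 0 6 8 -> bits=1110111111
Op 5: insert jay -> sets bits 0 3 6 -> bits=1111111111
Op 6: query fox -> checks bit4=1, bit5=1, bit9=1 (all 1) -> maybe
Op 7: query hen -> checks bit0=1, bit6=1, bit8=1 (all 1) -> maybe
Query results in order: maybe maybe

Answer: maybe maybe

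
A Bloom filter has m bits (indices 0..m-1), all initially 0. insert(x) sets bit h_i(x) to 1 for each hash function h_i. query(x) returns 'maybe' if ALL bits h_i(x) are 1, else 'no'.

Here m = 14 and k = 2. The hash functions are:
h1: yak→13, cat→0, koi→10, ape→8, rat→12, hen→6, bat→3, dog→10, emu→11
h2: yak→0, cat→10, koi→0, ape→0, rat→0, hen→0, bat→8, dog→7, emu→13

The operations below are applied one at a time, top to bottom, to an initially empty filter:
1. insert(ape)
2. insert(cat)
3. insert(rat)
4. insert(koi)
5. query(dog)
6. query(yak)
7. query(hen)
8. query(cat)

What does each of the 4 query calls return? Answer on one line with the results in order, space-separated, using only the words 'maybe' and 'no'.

Start: bits=00000000000000
Op 1: insert ape -> sets bits 0 8 -> bits=10000000100000
Op 2: insert cat -> sets bits 0 10 -> bits=10000000101000
Op 3: insert rat -> sets bits 0 12 -> bits=10000000101010
Op 4: insert koi -> sets bits 0 10 -> bits=10000000101010
Op 5: query dog -> checks bit7=0, bit10=1 (has a 0) -> no
Op 6: query yak -> checks bit0=1, bit13=0 (has a 0) -> no
Op 7: query hen -> checks bit0=1, bit6=0 (has a 0) -> no
Op 8: query cat -> checks bit0=1, bit10=1 (all 1) -> maybe
Query results in order: no no no maybe

Answer: no no no maybe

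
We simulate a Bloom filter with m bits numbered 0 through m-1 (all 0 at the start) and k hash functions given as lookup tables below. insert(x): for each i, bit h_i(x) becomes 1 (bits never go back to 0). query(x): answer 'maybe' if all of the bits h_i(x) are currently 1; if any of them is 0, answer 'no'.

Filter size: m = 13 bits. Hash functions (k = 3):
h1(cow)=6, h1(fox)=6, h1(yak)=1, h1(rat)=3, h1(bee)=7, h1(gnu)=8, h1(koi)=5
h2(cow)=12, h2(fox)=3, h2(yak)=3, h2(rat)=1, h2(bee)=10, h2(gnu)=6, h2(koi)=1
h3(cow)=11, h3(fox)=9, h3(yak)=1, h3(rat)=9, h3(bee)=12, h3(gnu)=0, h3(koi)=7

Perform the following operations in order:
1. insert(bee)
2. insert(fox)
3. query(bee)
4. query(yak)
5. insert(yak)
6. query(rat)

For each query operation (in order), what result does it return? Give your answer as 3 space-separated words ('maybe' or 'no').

Start: bits=0000000000000
Op 1: insert bee -> sets bits 7 10 12 -> bits=0000000100101
Op 2: insert fox -> sets bits 3 6 9 -> bits=0001001101101
Op 3: query bee -> checks bit7=1, bit10=1, bit12=1 (all 1) -> maybe
Op 4: query yak -> checks bit1=0, bit3=1 (has a 0) -> no
Op 5: insert yak -> sets bits 1 3 -> bits=0101001101101
Op 6: query rat -> checks bit1=1, bit3=1, bit9=1 (all 1) -> maybe
Query results in order: maybe no maybe

Answer: maybe no maybe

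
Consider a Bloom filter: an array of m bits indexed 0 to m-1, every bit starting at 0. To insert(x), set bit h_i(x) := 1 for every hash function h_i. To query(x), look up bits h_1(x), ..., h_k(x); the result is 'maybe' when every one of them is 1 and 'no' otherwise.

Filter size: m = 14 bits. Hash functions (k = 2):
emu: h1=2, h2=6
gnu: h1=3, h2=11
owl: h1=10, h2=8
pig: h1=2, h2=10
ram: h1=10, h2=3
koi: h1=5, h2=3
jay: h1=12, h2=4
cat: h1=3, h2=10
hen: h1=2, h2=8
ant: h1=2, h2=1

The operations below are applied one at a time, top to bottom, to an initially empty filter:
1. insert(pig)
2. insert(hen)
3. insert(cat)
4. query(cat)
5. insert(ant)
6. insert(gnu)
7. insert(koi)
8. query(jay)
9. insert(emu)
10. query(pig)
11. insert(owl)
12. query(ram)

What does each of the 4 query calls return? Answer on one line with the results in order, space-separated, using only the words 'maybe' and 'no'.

Answer: maybe no maybe maybe

Derivation:
Start: bits=00000000000000
Op 1: insert pig -> sets bits 2 10 -> bits=00100000001000
Op 2: insert hen -> sets bits 2 8 -> bits=00100000101000
Op 3: insert cat -> sets bits 3 10 -> bits=00110000101000
Op 4: query cat -> checks bit3=1, bit10=1 (all 1) -> maybe
Op 5: insert ant -> sets bits 1 2 -> bits=01110000101000
Op 6: insert gnu -> sets bits 3 11 -> bits=01110000101100
Op 7: insert koi -> sets bits 3 5 -> bits=01110100101100
Op 8: query jay -> checks bit4=0, bit12=0 (has a 0) -> no
Op 9: insert emu -> sets bits 2 6 -> bits=01110110101100
Op 10: query pig -> checks bit2=1, bit10=1 (all 1) -> maybe
Op 11: insert owl -> sets bits 8 10 -> bits=01110110101100
Op 12: query ram -> checks bit3=1, bit10=1 (all 1) -> maybe
Query results in order: maybe no maybe maybe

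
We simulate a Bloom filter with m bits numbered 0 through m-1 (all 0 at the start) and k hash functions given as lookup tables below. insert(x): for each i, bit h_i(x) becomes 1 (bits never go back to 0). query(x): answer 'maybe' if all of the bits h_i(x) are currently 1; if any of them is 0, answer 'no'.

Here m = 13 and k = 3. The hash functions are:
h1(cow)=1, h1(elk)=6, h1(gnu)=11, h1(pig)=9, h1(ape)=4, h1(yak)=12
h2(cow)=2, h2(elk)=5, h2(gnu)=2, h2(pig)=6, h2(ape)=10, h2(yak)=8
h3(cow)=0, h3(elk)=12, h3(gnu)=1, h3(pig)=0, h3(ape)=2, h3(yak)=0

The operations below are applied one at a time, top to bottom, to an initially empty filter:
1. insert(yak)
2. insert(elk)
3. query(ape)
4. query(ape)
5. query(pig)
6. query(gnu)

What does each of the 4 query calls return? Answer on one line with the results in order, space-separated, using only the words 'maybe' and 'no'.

Start: bits=0000000000000
Op 1: insert yak -> sets bits 0 8 12 -> bits=1000000010001
Op 2: insert elk -> sets bits 5 6 12 -> bits=1000011010001
Op 3: query ape -> checks bit2=0, bit4=0, bit10=0 (has a 0) -> no
Op 4: query ape -> checks bit2=0, bit4=0, bit10=0 (has a 0) -> no
Op 5: query pig -> checks bit0=1, bit6=1, bit9=0 (has a 0) -> no
Op 6: query gnu -> checks bit1=0, bit2=0, bit11=0 (has a 0) -> no
Query results in order: no no no no

Answer: no no no no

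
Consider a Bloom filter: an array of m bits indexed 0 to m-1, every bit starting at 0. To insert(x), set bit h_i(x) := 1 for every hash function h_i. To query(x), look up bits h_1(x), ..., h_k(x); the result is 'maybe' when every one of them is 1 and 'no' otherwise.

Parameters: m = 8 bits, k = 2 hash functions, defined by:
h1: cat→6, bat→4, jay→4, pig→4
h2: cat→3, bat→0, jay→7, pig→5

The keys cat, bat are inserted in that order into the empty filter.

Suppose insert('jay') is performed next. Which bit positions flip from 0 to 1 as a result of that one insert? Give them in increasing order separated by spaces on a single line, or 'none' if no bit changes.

Answer: 7

Derivation:
Start: bits=00000000
After insert 'cat': sets bits 3 6 -> bits=00010010
After insert 'bat': sets bits 0 4 -> bits=10011010
insert 'jay' would touch bits 4 7; currently bit4=1, bit7=0
Bits that are 0 among those (would change 0->1): 7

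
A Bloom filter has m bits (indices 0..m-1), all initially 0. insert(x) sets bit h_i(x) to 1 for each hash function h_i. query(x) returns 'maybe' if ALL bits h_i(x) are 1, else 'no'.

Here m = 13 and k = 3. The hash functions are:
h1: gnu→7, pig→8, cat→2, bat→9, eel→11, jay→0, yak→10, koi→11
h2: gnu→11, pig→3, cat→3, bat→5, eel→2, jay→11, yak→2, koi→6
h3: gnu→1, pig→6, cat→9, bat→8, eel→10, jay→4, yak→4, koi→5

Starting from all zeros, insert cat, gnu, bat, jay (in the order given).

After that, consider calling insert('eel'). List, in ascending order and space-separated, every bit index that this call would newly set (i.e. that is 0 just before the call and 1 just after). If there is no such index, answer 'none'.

Start: bits=0000000000000
After insert 'cat': sets bits 2 3 9 -> bits=0011000001000
After insert 'gnu': sets bits 1 7 11 -> bits=0111000101010
After insert 'bat': sets bits 5 8 9 -> bits=0111010111010
After insert 'jay': sets bits 0 4 11 -> bits=1111110111010
insert 'eel' would touch bits 2 10 11; currently bit2=1, bit10=0, bit11=1
Bits that are 0 among those (would change 0->1): 10

Answer: 10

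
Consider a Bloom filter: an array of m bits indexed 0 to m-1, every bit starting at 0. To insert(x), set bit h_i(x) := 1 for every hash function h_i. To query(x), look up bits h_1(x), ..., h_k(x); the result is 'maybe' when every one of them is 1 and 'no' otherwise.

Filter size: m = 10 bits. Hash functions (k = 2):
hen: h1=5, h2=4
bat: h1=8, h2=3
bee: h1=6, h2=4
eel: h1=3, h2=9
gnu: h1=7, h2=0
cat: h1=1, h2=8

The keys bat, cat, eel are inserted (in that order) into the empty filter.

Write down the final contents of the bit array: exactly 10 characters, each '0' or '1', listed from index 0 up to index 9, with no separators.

Start: bits=0000000000
After insert 'bat': sets bits 3 8 -> bits=0001000010
After insert 'cat': sets bits 1 8 -> bits=0101000010
After insert 'eel': sets bits 3 9 -> bits=0101000011

Answer: 0101000011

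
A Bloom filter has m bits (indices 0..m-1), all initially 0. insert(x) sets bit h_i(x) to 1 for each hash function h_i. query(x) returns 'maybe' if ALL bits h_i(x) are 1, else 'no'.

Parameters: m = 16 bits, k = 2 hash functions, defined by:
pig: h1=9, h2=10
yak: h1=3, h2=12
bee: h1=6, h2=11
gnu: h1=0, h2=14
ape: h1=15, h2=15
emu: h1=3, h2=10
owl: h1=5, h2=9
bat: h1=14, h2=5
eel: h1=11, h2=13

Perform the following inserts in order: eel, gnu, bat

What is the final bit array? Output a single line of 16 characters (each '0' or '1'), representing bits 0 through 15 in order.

Answer: 1000010000010110

Derivation:
Start: bits=0000000000000000
After insert 'eel': sets bits 11 13 -> bits=0000000000010100
After insert 'gnu': sets bits 0 14 -> bits=1000000000010110
After insert 'bat': sets bits 5 14 -> bits=1000010000010110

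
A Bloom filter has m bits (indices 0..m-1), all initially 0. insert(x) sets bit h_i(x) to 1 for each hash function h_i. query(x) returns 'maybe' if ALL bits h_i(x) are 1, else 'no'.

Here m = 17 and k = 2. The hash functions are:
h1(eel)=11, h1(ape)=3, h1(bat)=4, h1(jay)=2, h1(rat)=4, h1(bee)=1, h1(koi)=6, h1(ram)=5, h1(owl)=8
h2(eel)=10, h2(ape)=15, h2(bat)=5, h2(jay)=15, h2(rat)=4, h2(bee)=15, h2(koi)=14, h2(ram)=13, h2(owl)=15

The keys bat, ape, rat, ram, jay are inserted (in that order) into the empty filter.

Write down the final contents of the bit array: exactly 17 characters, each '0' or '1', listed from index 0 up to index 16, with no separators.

Answer: 00111100000001010

Derivation:
Start: bits=00000000000000000
After insert 'bat': sets bits 4 5 -> bits=00001100000000000
After insert 'ape': sets bits 3 15 -> bits=00011100000000010
After insert 'rat': sets bits 4 -> bits=00011100000000010
After insert 'ram': sets bits 5 13 -> bits=00011100000001010
After insert 'jay': sets bits 2 15 -> bits=00111100000001010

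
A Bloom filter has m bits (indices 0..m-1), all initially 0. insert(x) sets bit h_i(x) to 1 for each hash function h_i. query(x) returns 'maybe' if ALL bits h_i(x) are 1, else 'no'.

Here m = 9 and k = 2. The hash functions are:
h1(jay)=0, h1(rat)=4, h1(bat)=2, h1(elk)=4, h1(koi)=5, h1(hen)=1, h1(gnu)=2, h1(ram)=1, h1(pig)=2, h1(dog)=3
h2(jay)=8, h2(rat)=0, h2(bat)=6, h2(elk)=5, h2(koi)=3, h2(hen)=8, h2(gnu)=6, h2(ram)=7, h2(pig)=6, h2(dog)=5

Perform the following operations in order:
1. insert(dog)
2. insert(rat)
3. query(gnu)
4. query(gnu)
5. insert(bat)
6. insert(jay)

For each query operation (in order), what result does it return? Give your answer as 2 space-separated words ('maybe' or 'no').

Start: bits=000000000
Op 1: insert dog -> sets bits 3 5 -> bits=000101000
Op 2: insert rat -> sets bits 0 4 -> bits=100111000
Op 3: query gnu -> checks bit2=0, bit6=0 (has a 0) -> no
Op 4: query gnu -> checks bit2=0, bit6=0 (has a 0) -> no
Op 5: insert bat -> sets bits 2 6 -> bits=101111100
Op 6: insert jay -> sets bits 0 8 -> bits=101111101
Query results in order: no no

Answer: no no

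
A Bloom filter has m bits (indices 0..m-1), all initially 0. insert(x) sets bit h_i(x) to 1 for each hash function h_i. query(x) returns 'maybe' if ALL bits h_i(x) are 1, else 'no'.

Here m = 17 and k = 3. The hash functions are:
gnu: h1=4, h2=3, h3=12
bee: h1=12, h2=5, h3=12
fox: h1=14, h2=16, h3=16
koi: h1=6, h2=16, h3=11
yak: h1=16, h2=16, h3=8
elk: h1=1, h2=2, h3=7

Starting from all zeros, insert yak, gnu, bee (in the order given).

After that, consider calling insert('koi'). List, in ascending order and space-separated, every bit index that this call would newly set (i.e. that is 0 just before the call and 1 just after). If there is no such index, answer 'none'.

Answer: 6 11

Derivation:
Start: bits=00000000000000000
After insert 'yak': sets bits 8 16 -> bits=00000000100000001
After insert 'gnu': sets bits 3 4 12 -> bits=00011000100010001
After insert 'bee': sets bits 5 12 -> bits=00011100100010001
insert 'koi' would touch bits 6 11 16; currently bit6=0, bit11=0, bit16=1
Bits that are 0 among those (would change 0->1): 6 11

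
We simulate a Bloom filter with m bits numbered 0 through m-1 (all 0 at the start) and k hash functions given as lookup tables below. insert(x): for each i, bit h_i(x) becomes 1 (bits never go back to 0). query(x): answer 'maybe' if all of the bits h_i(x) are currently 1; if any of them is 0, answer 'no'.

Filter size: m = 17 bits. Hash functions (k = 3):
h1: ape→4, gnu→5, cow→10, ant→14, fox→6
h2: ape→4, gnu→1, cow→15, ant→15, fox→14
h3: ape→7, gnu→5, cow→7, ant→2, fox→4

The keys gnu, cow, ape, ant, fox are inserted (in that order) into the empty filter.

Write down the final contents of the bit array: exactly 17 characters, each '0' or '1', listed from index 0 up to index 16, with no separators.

Answer: 01101111001000110

Derivation:
Start: bits=00000000000000000
After insert 'gnu': sets bits 1 5 -> bits=01000100000000000
After insert 'cow': sets bits 7 10 15 -> bits=01000101001000010
After insert 'ape': sets bits 4 7 -> bits=01001101001000010
After insert 'ant': sets bits 2 14 15 -> bits=01101101001000110
After insert 'fox': sets bits 4 6 14 -> bits=01101111001000110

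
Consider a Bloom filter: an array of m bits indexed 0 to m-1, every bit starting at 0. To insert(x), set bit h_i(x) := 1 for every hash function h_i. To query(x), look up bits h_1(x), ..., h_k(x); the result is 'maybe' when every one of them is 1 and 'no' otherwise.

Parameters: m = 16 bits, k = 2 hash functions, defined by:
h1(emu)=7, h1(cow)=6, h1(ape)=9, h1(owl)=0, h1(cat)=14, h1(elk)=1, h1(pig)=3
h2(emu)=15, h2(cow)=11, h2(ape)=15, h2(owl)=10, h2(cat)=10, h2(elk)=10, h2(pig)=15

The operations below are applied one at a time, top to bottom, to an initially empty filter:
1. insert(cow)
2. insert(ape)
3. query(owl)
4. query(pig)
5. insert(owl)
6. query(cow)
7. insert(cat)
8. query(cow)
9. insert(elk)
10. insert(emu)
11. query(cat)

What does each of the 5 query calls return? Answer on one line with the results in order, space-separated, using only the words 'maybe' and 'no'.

Answer: no no maybe maybe maybe

Derivation:
Start: bits=0000000000000000
Op 1: insert cow -> sets bits 6 11 -> bits=0000001000010000
Op 2: insert ape -> sets bits 9 15 -> bits=0000001001010001
Op 3: query owl -> checks bit0=0, bit10=0 (has a 0) -> no
Op 4: query pig -> checks bit3=0, bit15=1 (has a 0) -> no
Op 5: insert owl -> sets bits 0 10 -> bits=1000001001110001
Op 6: query cow -> checks bit6=1, bit11=1 (all 1) -> maybe
Op 7: insert cat -> sets bits 10 14 -> bits=1000001001110011
Op 8: query cow -> checks bit6=1, bit11=1 (all 1) -> maybe
Op 9: insert elk -> sets bits 1 10 -> bits=1100001001110011
Op 10: insert emu -> sets bits 7 15 -> bits=1100001101110011
Op 11: query cat -> checks bit10=1, bit14=1 (all 1) -> maybe
Query results in order: no no maybe maybe maybe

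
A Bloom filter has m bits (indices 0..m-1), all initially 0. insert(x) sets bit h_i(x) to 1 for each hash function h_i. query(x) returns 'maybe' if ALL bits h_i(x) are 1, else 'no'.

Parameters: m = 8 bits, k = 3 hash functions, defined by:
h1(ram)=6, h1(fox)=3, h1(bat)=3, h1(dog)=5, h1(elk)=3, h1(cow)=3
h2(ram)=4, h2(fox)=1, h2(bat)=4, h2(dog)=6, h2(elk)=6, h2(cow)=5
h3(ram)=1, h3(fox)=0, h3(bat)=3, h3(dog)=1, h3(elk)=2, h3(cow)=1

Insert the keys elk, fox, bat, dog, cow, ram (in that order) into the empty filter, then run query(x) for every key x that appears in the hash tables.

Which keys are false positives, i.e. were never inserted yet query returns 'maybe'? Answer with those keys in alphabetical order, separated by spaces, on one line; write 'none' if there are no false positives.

Answer: none

Derivation:
Start: bits=00000000
After insert 'elk': sets bits 2 3 6 -> bits=00110010
After insert 'fox': sets bits 0 1 3 -> bits=11110010
After insert 'bat': sets bits 3 4 -> bits=11111010
After insert 'dog': sets bits 1 5 6 -> bits=11111110
After insert 'cow': sets bits 1 3 5 -> bits=11111110
After insert 'ram': sets bits 1 4 6 -> bits=11111110
Not inserted: (none) — query each against bits=11111110:
False positives (alphabetical): none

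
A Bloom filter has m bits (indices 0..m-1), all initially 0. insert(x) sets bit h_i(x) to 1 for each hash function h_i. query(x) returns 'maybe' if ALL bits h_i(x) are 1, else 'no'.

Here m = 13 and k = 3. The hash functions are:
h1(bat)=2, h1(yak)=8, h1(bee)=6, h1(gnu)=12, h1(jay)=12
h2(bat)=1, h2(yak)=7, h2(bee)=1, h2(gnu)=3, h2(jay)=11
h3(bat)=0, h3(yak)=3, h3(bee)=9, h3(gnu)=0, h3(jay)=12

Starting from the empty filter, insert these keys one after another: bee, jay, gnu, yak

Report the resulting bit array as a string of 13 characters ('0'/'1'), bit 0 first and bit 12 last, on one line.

Answer: 1101001111011

Derivation:
Start: bits=0000000000000
After insert 'bee': sets bits 1 6 9 -> bits=0100001001000
After insert 'jay': sets bits 11 12 -> bits=0100001001011
After insert 'gnu': sets bits 0 3 12 -> bits=1101001001011
After insert 'yak': sets bits 3 7 8 -> bits=1101001111011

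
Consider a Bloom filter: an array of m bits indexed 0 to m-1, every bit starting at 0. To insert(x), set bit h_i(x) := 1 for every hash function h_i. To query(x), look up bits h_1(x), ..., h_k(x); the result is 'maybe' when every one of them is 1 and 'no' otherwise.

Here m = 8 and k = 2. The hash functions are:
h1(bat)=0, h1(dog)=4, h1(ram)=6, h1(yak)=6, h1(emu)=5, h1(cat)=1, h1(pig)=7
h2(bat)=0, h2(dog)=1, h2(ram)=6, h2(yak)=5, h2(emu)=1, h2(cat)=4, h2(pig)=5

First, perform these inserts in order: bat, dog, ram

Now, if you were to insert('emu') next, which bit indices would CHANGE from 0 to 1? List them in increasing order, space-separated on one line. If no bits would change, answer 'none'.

Answer: 5

Derivation:
Start: bits=00000000
After insert 'bat': sets bits 0 -> bits=10000000
After insert 'dog': sets bits 1 4 -> bits=11001000
After insert 'ram': sets bits 6 -> bits=11001010
insert 'emu' would touch bits 1 5; currently bit1=1, bit5=0
Bits that are 0 among those (would change 0->1): 5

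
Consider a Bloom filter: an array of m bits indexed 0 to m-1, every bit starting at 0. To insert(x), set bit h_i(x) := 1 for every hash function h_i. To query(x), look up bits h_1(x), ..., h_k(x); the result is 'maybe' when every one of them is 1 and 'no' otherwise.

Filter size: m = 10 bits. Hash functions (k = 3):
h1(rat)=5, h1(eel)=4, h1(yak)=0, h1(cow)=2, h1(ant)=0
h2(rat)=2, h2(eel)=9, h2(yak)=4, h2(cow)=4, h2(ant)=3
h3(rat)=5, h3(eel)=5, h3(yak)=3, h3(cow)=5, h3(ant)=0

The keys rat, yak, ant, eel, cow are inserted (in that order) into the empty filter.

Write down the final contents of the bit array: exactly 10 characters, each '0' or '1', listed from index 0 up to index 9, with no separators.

Answer: 1011110001

Derivation:
Start: bits=0000000000
After insert 'rat': sets bits 2 5 -> bits=0010010000
After insert 'yak': sets bits 0 3 4 -> bits=1011110000
After insert 'ant': sets bits 0 3 -> bits=1011110000
After insert 'eel': sets bits 4 5 9 -> bits=1011110001
After insert 'cow': sets bits 2 4 5 -> bits=1011110001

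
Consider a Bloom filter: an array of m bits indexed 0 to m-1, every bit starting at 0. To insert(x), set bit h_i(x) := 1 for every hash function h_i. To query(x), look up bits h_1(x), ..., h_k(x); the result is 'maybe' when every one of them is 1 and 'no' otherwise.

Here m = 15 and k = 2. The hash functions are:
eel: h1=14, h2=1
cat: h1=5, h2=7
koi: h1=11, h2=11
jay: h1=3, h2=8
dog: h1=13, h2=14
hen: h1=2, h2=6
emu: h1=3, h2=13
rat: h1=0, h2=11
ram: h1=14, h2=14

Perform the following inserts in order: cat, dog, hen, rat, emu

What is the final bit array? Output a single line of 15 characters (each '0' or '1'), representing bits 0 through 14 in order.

Answer: 101101110001011

Derivation:
Start: bits=000000000000000
After insert 'cat': sets bits 5 7 -> bits=000001010000000
After insert 'dog': sets bits 13 14 -> bits=000001010000011
After insert 'hen': sets bits 2 6 -> bits=001001110000011
After insert 'rat': sets bits 0 11 -> bits=101001110001011
After insert 'emu': sets bits 3 13 -> bits=101101110001011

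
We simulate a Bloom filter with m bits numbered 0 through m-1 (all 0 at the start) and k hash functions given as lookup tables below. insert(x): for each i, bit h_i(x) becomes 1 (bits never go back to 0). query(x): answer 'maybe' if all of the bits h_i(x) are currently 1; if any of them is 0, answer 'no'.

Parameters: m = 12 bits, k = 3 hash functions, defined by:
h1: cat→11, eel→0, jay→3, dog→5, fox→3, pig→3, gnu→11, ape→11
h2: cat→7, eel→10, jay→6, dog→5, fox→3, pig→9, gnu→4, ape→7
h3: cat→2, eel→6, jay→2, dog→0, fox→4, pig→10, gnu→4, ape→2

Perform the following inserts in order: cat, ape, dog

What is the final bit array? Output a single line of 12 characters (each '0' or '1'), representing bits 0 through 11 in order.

Start: bits=000000000000
After insert 'cat': sets bits 2 7 11 -> bits=001000010001
After insert 'ape': sets bits 2 7 11 -> bits=001000010001
After insert 'dog': sets bits 0 5 -> bits=101001010001

Answer: 101001010001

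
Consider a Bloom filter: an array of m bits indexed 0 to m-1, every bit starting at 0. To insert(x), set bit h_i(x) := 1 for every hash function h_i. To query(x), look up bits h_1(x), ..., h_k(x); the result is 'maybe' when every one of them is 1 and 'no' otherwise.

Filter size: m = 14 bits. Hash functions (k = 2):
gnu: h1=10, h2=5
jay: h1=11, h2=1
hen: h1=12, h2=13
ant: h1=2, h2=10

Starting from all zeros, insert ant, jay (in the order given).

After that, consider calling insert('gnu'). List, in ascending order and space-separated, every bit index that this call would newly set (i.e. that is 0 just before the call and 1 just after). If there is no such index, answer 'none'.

Start: bits=00000000000000
After insert 'ant': sets bits 2 10 -> bits=00100000001000
After insert 'jay': sets bits 1 11 -> bits=01100000001100
insert 'gnu' would touch bits 5 10; currently bit5=0, bit10=1
Bits that are 0 among those (would change 0->1): 5

Answer: 5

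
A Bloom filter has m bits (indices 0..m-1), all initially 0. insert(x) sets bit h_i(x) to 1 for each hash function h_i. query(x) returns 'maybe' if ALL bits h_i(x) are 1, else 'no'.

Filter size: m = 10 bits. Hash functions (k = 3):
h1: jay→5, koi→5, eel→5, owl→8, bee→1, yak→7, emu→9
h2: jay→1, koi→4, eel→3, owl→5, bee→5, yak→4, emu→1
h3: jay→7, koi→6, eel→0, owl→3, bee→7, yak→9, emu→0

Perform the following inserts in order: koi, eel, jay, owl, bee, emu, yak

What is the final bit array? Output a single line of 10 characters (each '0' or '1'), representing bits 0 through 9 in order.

Answer: 1101111111

Derivation:
Start: bits=0000000000
After insert 'koi': sets bits 4 5 6 -> bits=0000111000
After insert 'eel': sets bits 0 3 5 -> bits=1001111000
After insert 'jay': sets bits 1 5 7 -> bits=1101111100
After insert 'owl': sets bits 3 5 8 -> bits=1101111110
After insert 'bee': sets bits 1 5 7 -> bits=1101111110
After insert 'emu': sets bits 0 1 9 -> bits=1101111111
After insert 'yak': sets bits 4 7 9 -> bits=1101111111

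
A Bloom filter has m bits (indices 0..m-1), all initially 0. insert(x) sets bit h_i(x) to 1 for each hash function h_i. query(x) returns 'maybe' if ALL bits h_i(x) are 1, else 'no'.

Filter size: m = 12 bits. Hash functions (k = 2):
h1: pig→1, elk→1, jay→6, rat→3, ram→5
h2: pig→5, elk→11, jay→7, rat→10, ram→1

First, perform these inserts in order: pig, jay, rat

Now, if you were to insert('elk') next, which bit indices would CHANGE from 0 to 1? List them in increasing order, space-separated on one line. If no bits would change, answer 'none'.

Start: bits=000000000000
After insert 'pig': sets bits 1 5 -> bits=010001000000
After insert 'jay': sets bits 6 7 -> bits=010001110000
After insert 'rat': sets bits 3 10 -> bits=010101110010
insert 'elk' would touch bits 1 11; currently bit1=1, bit11=0
Bits that are 0 among those (would change 0->1): 11

Answer: 11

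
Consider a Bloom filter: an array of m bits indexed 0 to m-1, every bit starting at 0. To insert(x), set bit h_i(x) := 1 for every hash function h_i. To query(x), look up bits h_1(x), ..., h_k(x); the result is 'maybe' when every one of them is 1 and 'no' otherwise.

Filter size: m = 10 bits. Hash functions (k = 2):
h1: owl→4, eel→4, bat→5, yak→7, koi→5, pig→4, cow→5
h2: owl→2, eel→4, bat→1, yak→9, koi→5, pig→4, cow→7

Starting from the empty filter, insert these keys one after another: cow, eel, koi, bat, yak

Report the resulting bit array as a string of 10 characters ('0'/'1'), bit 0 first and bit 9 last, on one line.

Answer: 0100110101

Derivation:
Start: bits=0000000000
After insert 'cow': sets bits 5 7 -> bits=0000010100
After insert 'eel': sets bits 4 -> bits=0000110100
After insert 'koi': sets bits 5 -> bits=0000110100
After insert 'bat': sets bits 1 5 -> bits=0100110100
After insert 'yak': sets bits 7 9 -> bits=0100110101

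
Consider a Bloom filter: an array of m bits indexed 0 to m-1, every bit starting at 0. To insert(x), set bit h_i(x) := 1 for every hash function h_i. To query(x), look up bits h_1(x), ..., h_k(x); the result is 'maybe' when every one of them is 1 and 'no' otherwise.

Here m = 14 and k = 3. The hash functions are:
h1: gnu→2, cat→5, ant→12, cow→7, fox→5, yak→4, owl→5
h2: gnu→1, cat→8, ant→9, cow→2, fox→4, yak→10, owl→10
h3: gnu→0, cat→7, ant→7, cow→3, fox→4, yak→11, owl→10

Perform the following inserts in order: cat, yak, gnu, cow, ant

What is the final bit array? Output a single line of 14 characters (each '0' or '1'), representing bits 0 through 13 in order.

Answer: 11111101111110

Derivation:
Start: bits=00000000000000
After insert 'cat': sets bits 5 7 8 -> bits=00000101100000
After insert 'yak': sets bits 4 10 11 -> bits=00001101101100
After insert 'gnu': sets bits 0 1 2 -> bits=11101101101100
After insert 'cow': sets bits 2 3 7 -> bits=11111101101100
After insert 'ant': sets bits 7 9 12 -> bits=11111101111110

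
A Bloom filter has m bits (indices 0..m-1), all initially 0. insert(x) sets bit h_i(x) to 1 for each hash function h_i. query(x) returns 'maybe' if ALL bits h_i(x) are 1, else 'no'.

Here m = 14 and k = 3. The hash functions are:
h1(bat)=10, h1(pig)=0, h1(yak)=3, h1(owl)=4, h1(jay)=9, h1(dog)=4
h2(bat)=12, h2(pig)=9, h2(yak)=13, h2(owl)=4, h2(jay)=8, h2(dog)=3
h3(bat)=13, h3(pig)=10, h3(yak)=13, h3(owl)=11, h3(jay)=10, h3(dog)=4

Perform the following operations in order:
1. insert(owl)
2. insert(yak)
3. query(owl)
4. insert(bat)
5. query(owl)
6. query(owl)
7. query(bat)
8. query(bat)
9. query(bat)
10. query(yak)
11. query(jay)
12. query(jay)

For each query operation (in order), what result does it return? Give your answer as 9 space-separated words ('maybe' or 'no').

Answer: maybe maybe maybe maybe maybe maybe maybe no no

Derivation:
Start: bits=00000000000000
Op 1: insert owl -> sets bits 4 11 -> bits=00001000000100
Op 2: insert yak -> sets bits 3 13 -> bits=00011000000101
Op 3: query owl -> checks bit4=1, bit11=1 (all 1) -> maybe
Op 4: insert bat -> sets bits 10 12 13 -> bits=00011000001111
Op 5: query owl -> checks bit4=1, bit11=1 (all 1) -> maybe
Op 6: query owl -> checks bit4=1, bit11=1 (all 1) -> maybe
Op 7: query bat -> checks bit10=1, bit12=1, bit13=1 (all 1) -> maybe
Op 8: query bat -> checks bit10=1, bit12=1, bit13=1 (all 1) -> maybe
Op 9: query bat -> checks bit10=1, bit12=1, bit13=1 (all 1) -> maybe
Op 10: query yak -> checks bit3=1, bit13=1 (all 1) -> maybe
Op 11: query jay -> checks bit8=0, bit9=0, bit10=1 (has a 0) -> no
Op 12: query jay -> checks bit8=0, bit9=0, bit10=1 (has a 0) -> no
Query results in order: maybe maybe maybe maybe maybe maybe maybe no no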